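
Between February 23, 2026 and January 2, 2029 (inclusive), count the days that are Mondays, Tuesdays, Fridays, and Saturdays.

February 23, 2026 is a Monday.
That's 1045 days from start to end, counting both.
1045 = 7 × 149 + 2, so there are 149 full weeks plus 2 extra days.
Each full week contributes 4 days from the set (Mon, Tue, Fri, Sat): 149 × 4 = 596.
The 2 extra days are Monday, Tuesday — 2 of them qualify.
Total: 596 + 2 = 598.

598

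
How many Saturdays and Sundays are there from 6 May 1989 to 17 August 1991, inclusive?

239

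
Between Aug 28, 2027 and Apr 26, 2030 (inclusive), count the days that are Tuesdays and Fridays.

278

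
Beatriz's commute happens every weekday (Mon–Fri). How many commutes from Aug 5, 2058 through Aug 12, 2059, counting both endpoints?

267 weekdays

Aug 5, 2058 is a Monday.
From Aug 5, 2058 to Aug 12, 2059 is 373 days inclusive.
373 = 7 × 53 + 2, so there are 53 full weeks plus 2 extra days.
Each full week contributes 5 weekdays (Mon–Fri): 53 × 5 = 265.
The 2 extra days are Monday, Tuesday — 2 of them qualify.
Total: 265 + 2 = 267.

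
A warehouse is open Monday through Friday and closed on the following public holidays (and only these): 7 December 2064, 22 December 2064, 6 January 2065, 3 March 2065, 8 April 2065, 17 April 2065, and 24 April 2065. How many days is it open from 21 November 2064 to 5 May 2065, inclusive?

21 November 2064 is a Friday.
The range spans 166 days (inclusive of both endpoints).
166 = 7 × 23 + 5, so there are 23 full weeks plus 5 extra days.
Each full week contributes 5 weekdays (Mon–Fri): 23 × 5 = 115.
The 5 extra days are Fri, Sat, Sun, Mon, Tue — 3 of them qualify.
Total: 115 + 3 = 118.
Holidays: 7 December 2064 (Sun); 22 December 2064 (Mon); 6 January 2065 (Tue); 3 March 2065 (Tue); 8 April 2065 (Wed); 17 April 2065 (Fri); 24 April 2065 (Fri).
6 of the 7 holidays fall on weekdays; the rest are weekends and were already excluded.
Business days: 118 − 6 = 112.

112 working days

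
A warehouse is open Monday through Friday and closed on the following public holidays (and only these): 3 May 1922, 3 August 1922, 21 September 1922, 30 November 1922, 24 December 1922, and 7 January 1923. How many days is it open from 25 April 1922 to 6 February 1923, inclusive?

25 April 1922 is a Tuesday.
From 25 April 1922 to 6 February 1923 is 288 days inclusive.
288 = 7 × 41 + 1, so there are 41 full weeks plus 1 extra day.
Each full week contributes 5 weekdays (Mon–Fri): 41 × 5 = 205.
The 1 extra day is Tue — 1 of them qualifies.
Total: 205 + 1 = 206.
Holidays: 3 May 1922 (Wed); 3 August 1922 (Thu); 21 September 1922 (Thu); 30 November 1922 (Thu); 24 December 1922 (Sun); 7 January 1923 (Sun).
4 of the 6 holidays fall on weekdays; the rest are weekends and were already excluded.
Business days: 206 − 4 = 202.

202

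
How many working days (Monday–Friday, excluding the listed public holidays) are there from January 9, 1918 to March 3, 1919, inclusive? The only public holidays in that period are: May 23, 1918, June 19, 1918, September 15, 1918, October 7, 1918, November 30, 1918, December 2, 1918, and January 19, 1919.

295 working days

January 9, 1918 is a Wednesday.
That's 419 days from start to end, counting both.
419 = 7 × 59 + 6, so there are 59 full weeks plus 6 extra days.
Each full week contributes 5 weekdays (Mon–Fri): 59 × 5 = 295.
The 6 extra days are Wednesday, Thursday, Friday, Saturday, Sunday, Monday — 4 of them qualify.
Total: 295 + 4 = 299.
Holidays: May 23, 1918 (Thu); June 19, 1918 (Wed); September 15, 1918 (Sun); October 7, 1918 (Mon); November 30, 1918 (Sat); December 2, 1918 (Mon); January 19, 1919 (Sun).
4 of the 7 holidays fall on weekdays; the rest are weekends and were already excluded.
Business days: 299 − 4 = 295.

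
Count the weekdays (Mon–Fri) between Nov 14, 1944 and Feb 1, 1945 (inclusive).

58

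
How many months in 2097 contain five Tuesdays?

A month has five Tuesdays exactly when Tuesday falls within its first (length − 28) days.
Jan: 31 days, starts Tue → 5 of Tue, Wed, Thu ✓
Feb: 28 days, starts Fri → 5 of (none)
Mar: 31 days, starts Fri → 5 of Fri, Sat, Sun
Apr: 30 days, starts Mon → 5 of Mon, Tue ✓
May: 31 days, starts Wed → 5 of Wed, Thu, Fri
Jun: 30 days, starts Sat → 5 of Sat, Sun
Jul: 31 days, starts Mon → 5 of Mon, Tue, Wed ✓
Aug: 31 days, starts Thu → 5 of Thu, Fri, Sat
Sep: 30 days, starts Sun → 5 of Sun, Mon
Oct: 31 days, starts Tue → 5 of Tue, Wed, Thu ✓
Nov: 30 days, starts Fri → 5 of Fri, Sat
Dec: 31 days, starts Sun → 5 of Sun, Mon, Tue ✓
Months with five Tuesdays: Jan, Apr, Jul, Oct, Dec.

5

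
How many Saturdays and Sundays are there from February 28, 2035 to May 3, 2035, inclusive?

February 28, 2035 is a Wednesday.
From February 28, 2035 to May 3, 2035 is 65 days inclusive.
65 = 7 × 9 + 2, so there are 9 full weeks plus 2 extra days.
Each full week contributes 2 weekend days (Sat, Sun): 9 × 2 = 18.
The 2 extra days are Wednesday, Thursday — none qualify.
Total: 18 + 0 = 18.

18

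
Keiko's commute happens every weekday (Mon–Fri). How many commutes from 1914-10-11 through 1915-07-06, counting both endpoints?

1914-10-11 is a Sunday.
From 1914-10-11 to 1915-07-06 is 269 days inclusive.
269 = 7 × 38 + 3, so there are 38 full weeks plus 3 extra days.
Each full week contributes 5 weekdays (Mon–Fri): 38 × 5 = 190.
The 3 extra days are Sun, Mon, Tue — 2 of them qualify.
Total: 190 + 2 = 192.

192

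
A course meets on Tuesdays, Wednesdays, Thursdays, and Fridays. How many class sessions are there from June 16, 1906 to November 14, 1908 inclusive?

June 16, 1906 is a Saturday.
The range spans 883 days (inclusive of both endpoints).
883 = 7 × 126 + 1, so there are 126 full weeks plus 1 extra day.
Each full week contributes 4 days from the set (Tue, Wed, Thu, Fri): 126 × 4 = 504.
The 1 extra day is Sat — none qualify.
Total: 504 + 0 = 504.

504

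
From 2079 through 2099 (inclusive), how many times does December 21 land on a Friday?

Day of week of December 21 in each year:
2079: Thu, 2080: Sat, 2081: Sun, 2082: Mon, 2083: Tue, 2084: Thu, 2085: Fri ✓, 2086: Sat, 2087: Sun, 2088: Tue, 2089: Wed, 2090: Thu, 2091: Fri ✓, 2092: Sun, 2093: Mon, 2094: Tue, 2095: Wed, 2096: Fri ✓, 2097: Sat, 2098: Sun, 2099: Mon
Fridays: 2085, 2091, 2096.

3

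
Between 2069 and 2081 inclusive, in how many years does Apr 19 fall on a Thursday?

1

Day of week of April 19 in each year:
2069: Fri, 2070: Sat, 2071: Sun, 2072: Tue, 2073: Wed, 2074: Thu ✓, 2075: Fri, 2076: Sun, 2077: Mon, 2078: Tue, 2079: Wed, 2080: Fri, 2081: Sat
Thursdays: 2074.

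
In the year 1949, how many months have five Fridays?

4

A month has five Fridays exactly when Friday falls within its first (length − 28) days.
Jan: 31 days, starts Sat → 5 of Sat, Sun, Mon
Feb: 28 days, starts Tue → 5 of (none)
Mar: 31 days, starts Tue → 5 of Tue, Wed, Thu
Apr: 30 days, starts Fri → 5 of Fri, Sat ✓
May: 31 days, starts Sun → 5 of Sun, Mon, Tue
Jun: 30 days, starts Wed → 5 of Wed, Thu
Jul: 31 days, starts Fri → 5 of Fri, Sat, Sun ✓
Aug: 31 days, starts Mon → 5 of Mon, Tue, Wed
Sep: 30 days, starts Thu → 5 of Thu, Fri ✓
Oct: 31 days, starts Sat → 5 of Sat, Sun, Mon
Nov: 30 days, starts Tue → 5 of Tue, Wed
Dec: 31 days, starts Thu → 5 of Thu, Fri, Sat ✓
Months with five Fridays: Apr, Jul, Sep, Dec.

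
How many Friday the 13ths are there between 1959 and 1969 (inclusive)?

Friday-the-13ths by year:
1959: Feb, Mar, Nov
1960: May
1961: Jan, Oct
1962: Apr, Jul
1963: Sep, Dec
1964: Mar, Nov
1965: Aug
1966: May
1967: Jan, Oct
1968: Sep, Dec
1969: Jun

19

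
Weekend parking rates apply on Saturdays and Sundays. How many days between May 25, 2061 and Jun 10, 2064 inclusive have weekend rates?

318

May 25, 2061 is a Wednesday.
The range spans 1113 days (inclusive of both endpoints).
1113 = 7 × 159, so the span is exactly 159 full weeks.
Each full week contributes 2 weekend days (Sat, Sun): 159 × 2 = 318.
Total: 318.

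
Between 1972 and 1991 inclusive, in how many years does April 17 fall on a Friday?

2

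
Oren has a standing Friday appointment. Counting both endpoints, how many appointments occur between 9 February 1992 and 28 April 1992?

11

9 February 1992 is a Sunday.
That's 80 days from start to end, counting both.
80 = 7 × 11 + 3, so there are 11 full weeks plus 3 extra days.
Each full week contributes one Friday: 11 so far.
The 3 extra days are Sun, Mon, Tue — none qualify.
Total: 11 + 0 = 11.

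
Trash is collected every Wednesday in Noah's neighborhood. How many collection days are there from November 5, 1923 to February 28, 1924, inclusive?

17

November 5, 1923 is a Monday.
The range spans 116 days (inclusive of both endpoints).
116 = 7 × 16 + 4, so there are 16 full weeks plus 4 extra days.
Each full week contributes one Wednesday: 16 so far.
The 4 extra days are Monday, Tuesday, Wednesday, Thursday — 1 of them qualifies.
Total: 16 + 1 = 17.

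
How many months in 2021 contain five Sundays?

A month has five Sundays exactly when Sunday falls within its first (length − 28) days.
Jan: 31 days, starts Fri → 5 of Fri, Sat, Sun ✓
Feb: 28 days, starts Mon → 5 of (none)
Mar: 31 days, starts Mon → 5 of Mon, Tue, Wed
Apr: 30 days, starts Thu → 5 of Thu, Fri
May: 31 days, starts Sat → 5 of Sat, Sun, Mon ✓
Jun: 30 days, starts Tue → 5 of Tue, Wed
Jul: 31 days, starts Thu → 5 of Thu, Fri, Sat
Aug: 31 days, starts Sun → 5 of Sun, Mon, Tue ✓
Sep: 30 days, starts Wed → 5 of Wed, Thu
Oct: 31 days, starts Fri → 5 of Fri, Sat, Sun ✓
Nov: 30 days, starts Mon → 5 of Mon, Tue
Dec: 31 days, starts Wed → 5 of Wed, Thu, Fri
Months with five Sundays: Jan, May, Aug, Oct.

4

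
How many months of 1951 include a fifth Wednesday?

4

A month has five Wednesdays exactly when Wednesday falls within its first (length − 28) days.
Jan: 31 days, starts Mon → 5 of Mon, Tue, Wed ✓
Feb: 28 days, starts Thu → 5 of (none)
Mar: 31 days, starts Thu → 5 of Thu, Fri, Sat
Apr: 30 days, starts Sun → 5 of Sun, Mon
May: 31 days, starts Tue → 5 of Tue, Wed, Thu ✓
Jun: 30 days, starts Fri → 5 of Fri, Sat
Jul: 31 days, starts Sun → 5 of Sun, Mon, Tue
Aug: 31 days, starts Wed → 5 of Wed, Thu, Fri ✓
Sep: 30 days, starts Sat → 5 of Sat, Sun
Oct: 31 days, starts Mon → 5 of Mon, Tue, Wed ✓
Nov: 30 days, starts Thu → 5 of Thu, Fri
Dec: 31 days, starts Sat → 5 of Sat, Sun, Mon
Months with five Wednesdays: Jan, May, Aug, Oct.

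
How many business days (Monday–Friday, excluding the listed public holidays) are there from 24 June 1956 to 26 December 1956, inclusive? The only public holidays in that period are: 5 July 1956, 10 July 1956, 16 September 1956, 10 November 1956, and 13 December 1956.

130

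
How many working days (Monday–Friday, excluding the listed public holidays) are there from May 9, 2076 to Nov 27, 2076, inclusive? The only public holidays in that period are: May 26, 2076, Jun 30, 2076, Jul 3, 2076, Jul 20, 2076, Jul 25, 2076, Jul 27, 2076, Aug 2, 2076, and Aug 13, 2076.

139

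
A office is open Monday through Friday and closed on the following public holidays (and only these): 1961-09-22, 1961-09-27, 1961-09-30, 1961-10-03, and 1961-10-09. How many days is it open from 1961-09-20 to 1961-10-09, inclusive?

1961-09-20 is a Wednesday.
From 1961-09-20 to 1961-10-09 is 20 days inclusive.
20 = 7 × 2 + 6, so there are 2 full weeks plus 6 extra days.
Each full week contributes 5 weekdays (Mon–Fri): 2 × 5 = 10.
The 6 extra days are Wed, Thu, Fri, Sat, Sun, Mon — 4 of them qualify.
Total: 10 + 4 = 14.
Holidays: 1961-09-22 (Fri); 1961-09-27 (Wed); 1961-09-30 (Sat); 1961-10-03 (Tue); 1961-10-09 (Mon).
4 of the 5 holidays fall on weekdays; the rest are weekends and were already excluded.
Business days: 14 − 4 = 10.

10 business days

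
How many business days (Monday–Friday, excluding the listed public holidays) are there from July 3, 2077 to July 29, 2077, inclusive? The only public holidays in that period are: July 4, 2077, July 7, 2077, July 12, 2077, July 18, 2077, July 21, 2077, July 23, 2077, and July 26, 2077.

July 3, 2077 is a Saturday.
That's 27 days from start to end, counting both.
27 = 7 × 3 + 6, so there are 3 full weeks plus 6 extra days.
Each full week contributes 5 weekdays (Mon–Fri): 3 × 5 = 15.
The 6 extra days are Sat, Sun, Mon, Tue, Wed, Thu — 4 of them qualify.
Total: 15 + 4 = 19.
Holidays: July 4, 2077 (Sun); July 7, 2077 (Wed); July 12, 2077 (Mon); July 18, 2077 (Sun); July 21, 2077 (Wed); July 23, 2077 (Fri); July 26, 2077 (Mon).
5 of the 7 holidays fall on weekdays; the rest are weekends and were already excluded.
Business days: 19 − 5 = 14.

14 business days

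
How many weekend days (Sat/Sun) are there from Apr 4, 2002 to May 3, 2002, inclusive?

Apr 4, 2002 is a Thursday.
That's 30 days from start to end, counting both.
30 = 7 × 4 + 2, so there are 4 full weeks plus 2 extra days.
Each full week contributes 2 weekend days (Sat, Sun): 4 × 2 = 8.
The 2 extra days are Thursday, Friday — none qualify.
Total: 8 + 0 = 8.

8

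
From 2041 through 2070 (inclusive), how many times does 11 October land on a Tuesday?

4

Day of week of October 11 in each year:
2041: Fri, 2042: Sat, 2043: Sun, 2044: Tue ✓, 2045: Wed, 2046: Thu, 2047: Fri, 2048: Sun, 2049: Mon, 2050: Tue ✓, 2051: Wed, 2052: Fri, 2053: Sat, 2054: Sun, 2055: Mon, 2056: Wed, 2057: Thu, 2058: Fri, 2059: Sat, 2060: Mon, 2061: Tue ✓, 2062: Wed, 2063: Thu, 2064: Sat, 2065: Sun, 2066: Mon, 2067: Tue ✓, 2068: Thu, 2069: Fri, 2070: Sat
Tuesdays: 2044, 2050, 2061, 2067.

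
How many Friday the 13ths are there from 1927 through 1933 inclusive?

13

Friday-the-13ths by year:
1927: May
1928: Jan, Apr, Jul
1929: Sep, Dec
1930: Jun
1931: Feb, Mar, Nov
1932: May
1933: Jan, Oct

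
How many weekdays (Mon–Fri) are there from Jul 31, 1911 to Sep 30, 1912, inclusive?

306

Jul 31, 1911 is a Monday.
That's 428 days from start to end, counting both.
428 = 7 × 61 + 1, so there are 61 full weeks plus 1 extra day.
Each full week contributes 5 weekdays (Mon–Fri): 61 × 5 = 305.
The 1 extra day is Monday — 1 of them qualifies.
Total: 305 + 1 = 306.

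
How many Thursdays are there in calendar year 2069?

52

2069-01-01 is a Tuesday.
From 2069-01-01 to 2069-12-31 is 365 days inclusive.
365 = 7 × 52 + 1, so there are 52 full weeks plus 1 extra day.
Each full week contributes one Thursday: 52 so far.
The 1 extra day is Tuesday — none qualify.
Total: 52 + 0 = 52.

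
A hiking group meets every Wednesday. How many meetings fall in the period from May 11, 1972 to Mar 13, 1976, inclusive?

May 11, 1972 is a Thursday.
That's 1403 days from start to end, counting both.
1403 = 7 × 200 + 3, so there are 200 full weeks plus 3 extra days.
Each full week contributes one Wednesday: 200 so far.
The 3 extra days are Thu, Fri, Sat — none qualify.
Total: 200 + 0 = 200.

200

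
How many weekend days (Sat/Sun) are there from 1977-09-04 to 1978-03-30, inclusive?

59

1977-09-04 is a Sunday.
That's 208 days from start to end, counting both.
208 = 7 × 29 + 5, so there are 29 full weeks plus 5 extra days.
Each full week contributes 2 weekend days (Sat, Sun): 29 × 2 = 58.
The 5 extra days are Sunday, Monday, Tuesday, Wednesday, Thursday — 1 of them qualifies.
Total: 58 + 1 = 59.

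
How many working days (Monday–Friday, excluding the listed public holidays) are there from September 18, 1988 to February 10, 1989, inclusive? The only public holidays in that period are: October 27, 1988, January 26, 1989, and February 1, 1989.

102

September 18, 1988 is a Sunday.
From September 18, 1988 to February 10, 1989 is 146 days inclusive.
146 = 7 × 20 + 6, so there are 20 full weeks plus 6 extra days.
Each full week contributes 5 weekdays (Mon–Fri): 20 × 5 = 100.
The 6 extra days are Sun, Mon, Tue, Wed, Thu, Fri — 5 of them qualify.
Total: 100 + 5 = 105.
Holidays: October 27, 1988 (Thu); January 26, 1989 (Thu); February 1, 1989 (Wed).
All 3 holidays fall on weekdays, so subtract 3.
Business days: 105 − 3 = 102.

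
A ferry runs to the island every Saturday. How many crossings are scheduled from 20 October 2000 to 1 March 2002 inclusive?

71 Saturdays

20 October 2000 is a Friday.
The range spans 498 days (inclusive of both endpoints).
498 = 7 × 71 + 1, so there are 71 full weeks plus 1 extra day.
Each full week contributes one Saturday: 71 so far.
The 1 extra day is Fri — none qualify.
Total: 71 + 0 = 71.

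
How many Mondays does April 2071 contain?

4

Apr 1, 2071 is a Wednesday.
From Apr 1, 2071 to Apr 30, 2071 is 30 days inclusive.
30 = 7 × 4 + 2, so there are 4 full weeks plus 2 extra days.
Each full week contributes one Monday: 4 so far.
The 2 extra days are Wed, Thu — none qualify.
Total: 4 + 0 = 4.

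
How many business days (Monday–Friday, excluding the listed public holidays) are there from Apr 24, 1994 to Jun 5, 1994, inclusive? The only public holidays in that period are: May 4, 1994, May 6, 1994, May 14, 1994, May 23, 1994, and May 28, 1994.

Apr 24, 1994 is a Sunday.
The range spans 43 days (inclusive of both endpoints).
43 = 7 × 6 + 1, so there are 6 full weeks plus 1 extra day.
Each full week contributes 5 weekdays (Mon–Fri): 6 × 5 = 30.
The 1 extra day is Sun — none qualify.
Total: 30 + 0 = 30.
Holidays: May 4, 1994 (Wed); May 6, 1994 (Fri); May 14, 1994 (Sat); May 23, 1994 (Mon); May 28, 1994 (Sat).
3 of the 5 holidays fall on weekdays; the rest are weekends and were already excluded.
Business days: 30 − 3 = 27.

27 business days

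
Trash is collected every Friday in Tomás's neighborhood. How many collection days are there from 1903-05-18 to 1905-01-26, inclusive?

88

1903-05-18 is a Monday.
From 1903-05-18 to 1905-01-26 is 620 days inclusive.
620 = 7 × 88 + 4, so there are 88 full weeks plus 4 extra days.
Each full week contributes one Friday: 88 so far.
The 4 extra days are Monday, Tuesday, Wednesday, Thursday — none qualify.
Total: 88 + 0 = 88.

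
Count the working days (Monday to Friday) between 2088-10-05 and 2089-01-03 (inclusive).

2088-10-05 is a Tuesday.
From 2088-10-05 to 2089-01-03 is 91 days inclusive.
91 = 7 × 13, so the span is exactly 13 full weeks.
Each full week contributes 5 weekdays (Mon–Fri): 13 × 5 = 65.
Total: 65.

65 weekdays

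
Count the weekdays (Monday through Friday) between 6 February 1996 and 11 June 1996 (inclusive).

6 February 1996 is a Tuesday.
The range spans 127 days (inclusive of both endpoints).
127 = 7 × 18 + 1, so there are 18 full weeks plus 1 extra day.
Each full week contributes 5 weekdays (Mon–Fri): 18 × 5 = 90.
The 1 extra day is Tuesday — 1 of them qualifies.
Total: 90 + 1 = 91.

91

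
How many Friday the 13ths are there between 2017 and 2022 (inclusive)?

10

Friday-the-13ths by year:
2017: Jan, Oct
2018: Apr, Jul
2019: Sep, Dec
2020: Mar, Nov
2021: Aug
2022: May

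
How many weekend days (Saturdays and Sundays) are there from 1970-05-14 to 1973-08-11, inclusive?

1970-05-14 is a Thursday.
That's 1186 days from start to end, counting both.
1186 = 7 × 169 + 3, so there are 169 full weeks plus 3 extra days.
Each full week contributes 2 weekend days (Sat, Sun): 169 × 2 = 338.
The 3 extra days are Thursday, Friday, Saturday — 1 of them qualifies.
Total: 338 + 1 = 339.

339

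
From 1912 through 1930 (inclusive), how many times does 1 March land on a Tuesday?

2

Day of week of March 1 in each year:
1912: Fri, 1913: Sat, 1914: Sun, 1915: Mon, 1916: Wed, 1917: Thu, 1918: Fri, 1919: Sat, 1920: Mon, 1921: Tue ✓, 1922: Wed, 1923: Thu, 1924: Sat, 1925: Sun, 1926: Mon, 1927: Tue ✓, 1928: Thu, 1929: Fri, 1930: Sat
Tuesdays: 1921, 1927.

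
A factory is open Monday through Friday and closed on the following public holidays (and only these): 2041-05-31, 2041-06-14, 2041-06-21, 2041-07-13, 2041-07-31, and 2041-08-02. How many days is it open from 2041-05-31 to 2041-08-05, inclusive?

2041-05-31 is a Friday.
That's 67 days from start to end, counting both.
67 = 7 × 9 + 4, so there are 9 full weeks plus 4 extra days.
Each full week contributes 5 weekdays (Mon–Fri): 9 × 5 = 45.
The 4 extra days are Fri, Sat, Sun, Mon — 2 of them qualify.
Total: 45 + 2 = 47.
Holidays: 2041-05-31 (Fri); 2041-06-14 (Fri); 2041-06-21 (Fri); 2041-07-13 (Sat); 2041-07-31 (Wed); 2041-08-02 (Fri).
5 of the 6 holidays fall on weekdays; the rest are weekends and were already excluded.
Business days: 47 − 5 = 42.

42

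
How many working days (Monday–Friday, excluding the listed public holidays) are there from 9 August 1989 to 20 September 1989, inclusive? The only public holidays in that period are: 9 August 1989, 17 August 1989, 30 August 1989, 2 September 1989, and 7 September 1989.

27 working days

9 August 1989 is a Wednesday.
The range spans 43 days (inclusive of both endpoints).
43 = 7 × 6 + 1, so there are 6 full weeks plus 1 extra day.
Each full week contributes 5 weekdays (Mon–Fri): 6 × 5 = 30.
The 1 extra day is Wednesday — 1 of them qualifies.
Total: 30 + 1 = 31.
Holidays: 9 August 1989 (Wed); 17 August 1989 (Thu); 30 August 1989 (Wed); 2 September 1989 (Sat); 7 September 1989 (Thu).
4 of the 5 holidays fall on weekdays; the rest are weekends and were already excluded.
Business days: 31 − 4 = 27.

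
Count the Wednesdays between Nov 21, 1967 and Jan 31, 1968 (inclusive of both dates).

Nov 21, 1967 is a Tuesday.
The range spans 72 days (inclusive of both endpoints).
72 = 7 × 10 + 2, so there are 10 full weeks plus 2 extra days.
Each full week contributes one Wednesday: 10 so far.
The 2 extra days are Tue, Wed — 1 of them qualifies.
Total: 10 + 1 = 11.

11 Wednesdays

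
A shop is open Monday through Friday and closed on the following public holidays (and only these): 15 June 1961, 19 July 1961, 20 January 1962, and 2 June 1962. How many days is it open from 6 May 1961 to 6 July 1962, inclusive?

6 May 1961 is a Saturday.
The range spans 427 days (inclusive of both endpoints).
427 = 7 × 61, so the span is exactly 61 full weeks.
Each full week contributes 5 weekdays (Mon–Fri): 61 × 5 = 305.
Holidays: 15 June 1961 (Thu); 19 July 1961 (Wed); 20 January 1962 (Sat); 2 June 1962 (Sat).
2 of the 4 holidays fall on weekdays; the rest are weekends and were already excluded.
Business days: 305 − 2 = 303.

303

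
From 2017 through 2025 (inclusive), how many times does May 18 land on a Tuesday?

1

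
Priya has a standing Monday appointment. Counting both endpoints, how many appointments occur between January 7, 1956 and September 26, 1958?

January 7, 1956 is a Saturday.
The range spans 994 days (inclusive of both endpoints).
994 = 7 × 142, so the span is exactly 142 full weeks.
Each full week contributes one Monday: 142 so far.
Total: 142.

142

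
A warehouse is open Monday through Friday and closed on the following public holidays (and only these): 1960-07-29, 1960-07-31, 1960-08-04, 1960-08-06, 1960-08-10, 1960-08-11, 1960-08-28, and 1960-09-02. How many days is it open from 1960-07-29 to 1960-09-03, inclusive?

21 business days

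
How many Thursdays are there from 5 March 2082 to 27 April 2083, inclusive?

60 Thursdays

5 March 2082 is a Thursday.
From 5 March 2082 to 27 April 2083 is 419 days inclusive.
419 = 7 × 59 + 6, so there are 59 full weeks plus 6 extra days.
Each full week contributes one Thursday: 59 so far.
The 6 extra days are Thursday, Friday, Saturday, Sunday, Monday, Tuesday — 1 of them qualifies.
Total: 59 + 1 = 60.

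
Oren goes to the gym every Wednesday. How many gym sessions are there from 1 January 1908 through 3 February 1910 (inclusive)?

1 January 1908 is a Wednesday.
From 1 January 1908 to 3 February 1910 is 765 days inclusive.
765 = 7 × 109 + 2, so there are 109 full weeks plus 2 extra days.
Each full week contributes one Wednesday: 109 so far.
The 2 extra days are Wed, Thu — 1 of them qualifies.
Total: 109 + 1 = 110.

110 Wednesdays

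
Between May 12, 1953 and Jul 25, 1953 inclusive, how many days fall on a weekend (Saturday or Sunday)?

21

May 12, 1953 is a Tuesday.
From May 12, 1953 to Jul 25, 1953 is 75 days inclusive.
75 = 7 × 10 + 5, so there are 10 full weeks plus 5 extra days.
Each full week contributes 2 weekend days (Sat, Sun): 10 × 2 = 20.
The 5 extra days are Tue, Wed, Thu, Fri, Sat — 1 of them qualifies.
Total: 20 + 1 = 21.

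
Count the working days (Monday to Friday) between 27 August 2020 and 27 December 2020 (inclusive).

27 August 2020 is a Thursday.
That's 123 days from start to end, counting both.
123 = 7 × 17 + 4, so there are 17 full weeks plus 4 extra days.
Each full week contributes 5 weekdays (Mon–Fri): 17 × 5 = 85.
The 4 extra days are Thu, Fri, Sat, Sun — 2 of them qualify.
Total: 85 + 2 = 87.

87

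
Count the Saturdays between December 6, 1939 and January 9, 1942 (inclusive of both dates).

109 Saturdays

December 6, 1939 is a Wednesday.
That's 766 days from start to end, counting both.
766 = 7 × 109 + 3, so there are 109 full weeks plus 3 extra days.
Each full week contributes one Saturday: 109 so far.
The 3 extra days are Wed, Thu, Fri — none qualify.
Total: 109 + 0 = 109.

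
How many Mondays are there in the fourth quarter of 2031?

October 1, 2031 is a Wednesday.
The range spans 92 days (inclusive of both endpoints).
92 = 7 × 13 + 1, so there are 13 full weeks plus 1 extra day.
Each full week contributes one Monday: 13 so far.
The 1 extra day is Wednesday — none qualify.
Total: 13 + 0 = 13.

13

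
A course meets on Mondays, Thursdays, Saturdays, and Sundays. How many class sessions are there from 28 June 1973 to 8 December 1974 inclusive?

28 June 1973 is a Thursday.
From 28 June 1973 to 8 December 1974 is 529 days inclusive.
529 = 7 × 75 + 4, so there are 75 full weeks plus 4 extra days.
Each full week contributes 4 days from the set (Mon, Thu, Sat, Sun): 75 × 4 = 300.
The 4 extra days are Thu, Fri, Sat, Sun — 3 of them qualify.
Total: 300 + 3 = 303.

303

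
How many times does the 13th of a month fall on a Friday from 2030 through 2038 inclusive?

15

Friday-the-13ths by year:
2030: Sep, Dec
2031: Jun
2032: Feb, Aug
2033: May
2034: Jan, Oct
2035: Apr, Jul
2036: Jun
2037: Feb, Mar, Nov
2038: Aug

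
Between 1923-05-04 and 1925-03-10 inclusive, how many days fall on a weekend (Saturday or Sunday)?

194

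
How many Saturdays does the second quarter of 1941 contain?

April 1, 1941 is a Tuesday.
From April 1, 1941 to June 30, 1941 is 91 days inclusive.
91 = 7 × 13, so the span is exactly 13 full weeks.
Each full week contributes one Saturday: 13 so far.
Total: 13.

13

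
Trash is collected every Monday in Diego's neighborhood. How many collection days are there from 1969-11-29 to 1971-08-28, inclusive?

1969-11-29 is a Saturday.
The range spans 638 days (inclusive of both endpoints).
638 = 7 × 91 + 1, so there are 91 full weeks plus 1 extra day.
Each full week contributes one Monday: 91 so far.
The 1 extra day is Sat — none qualify.
Total: 91 + 0 = 91.

91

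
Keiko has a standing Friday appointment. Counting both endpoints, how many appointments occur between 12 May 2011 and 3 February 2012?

39 Fridays

12 May 2011 is a Thursday.
From 12 May 2011 to 3 February 2012 is 268 days inclusive.
268 = 7 × 38 + 2, so there are 38 full weeks plus 2 extra days.
Each full week contributes one Friday: 38 so far.
The 2 extra days are Thursday, Friday — 1 of them qualifies.
Total: 38 + 1 = 39.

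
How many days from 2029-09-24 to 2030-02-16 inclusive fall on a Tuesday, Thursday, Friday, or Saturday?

2029-09-24 is a Monday.
The range spans 146 days (inclusive of both endpoints).
146 = 7 × 20 + 6, so there are 20 full weeks plus 6 extra days.
Each full week contributes 4 days from the set (Tue, Thu, Fri, Sat): 20 × 4 = 80.
The 6 extra days are Monday, Tuesday, Wednesday, Thursday, Friday, Saturday — 4 of them qualify.
Total: 80 + 4 = 84.

84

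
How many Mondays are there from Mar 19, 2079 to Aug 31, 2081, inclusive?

128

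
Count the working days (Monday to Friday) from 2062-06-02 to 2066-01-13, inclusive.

944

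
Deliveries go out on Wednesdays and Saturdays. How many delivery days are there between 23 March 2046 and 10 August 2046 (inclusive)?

40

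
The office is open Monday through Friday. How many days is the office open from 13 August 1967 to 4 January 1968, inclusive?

104

13 August 1967 is a Sunday.
From 13 August 1967 to 4 January 1968 is 145 days inclusive.
145 = 7 × 20 + 5, so there are 20 full weeks plus 5 extra days.
Each full week contributes 5 weekdays (Mon–Fri): 20 × 5 = 100.
The 5 extra days are Sun, Mon, Tue, Wed, Thu — 4 of them qualify.
Total: 100 + 4 = 104.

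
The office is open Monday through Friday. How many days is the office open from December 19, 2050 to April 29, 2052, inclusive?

356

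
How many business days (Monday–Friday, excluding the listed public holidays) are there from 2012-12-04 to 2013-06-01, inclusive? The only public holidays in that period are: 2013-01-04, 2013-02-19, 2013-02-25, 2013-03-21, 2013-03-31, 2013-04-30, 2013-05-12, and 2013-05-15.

2012-12-04 is a Tuesday.
That's 180 days from start to end, counting both.
180 = 7 × 25 + 5, so there are 25 full weeks plus 5 extra days.
Each full week contributes 5 weekdays (Mon–Fri): 25 × 5 = 125.
The 5 extra days are Tuesday, Wednesday, Thursday, Friday, Saturday — 4 of them qualify.
Total: 125 + 4 = 129.
Holidays: 2013-01-04 (Fri); 2013-02-19 (Tue); 2013-02-25 (Mon); 2013-03-21 (Thu); 2013-03-31 (Sun); 2013-04-30 (Tue); 2013-05-12 (Sun); 2013-05-15 (Wed).
6 of the 8 holidays fall on weekdays; the rest are weekends and were already excluded.
Business days: 129 − 6 = 123.

123 business days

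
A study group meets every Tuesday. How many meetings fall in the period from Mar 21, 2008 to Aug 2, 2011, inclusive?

176

Mar 21, 2008 is a Friday.
That's 1230 days from start to end, counting both.
1230 = 7 × 175 + 5, so there are 175 full weeks plus 5 extra days.
Each full week contributes one Tuesday: 175 so far.
The 5 extra days are Fri, Sat, Sun, Mon, Tue — 1 of them qualifies.
Total: 175 + 1 = 176.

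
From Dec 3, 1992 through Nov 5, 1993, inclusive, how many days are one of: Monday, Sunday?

Dec 3, 1992 is a Thursday.
From Dec 3, 1992 to Nov 5, 1993 is 338 days inclusive.
338 = 7 × 48 + 2, so there are 48 full weeks plus 2 extra days.
Each full week contributes 2 days from the set (Mon, Sun): 48 × 2 = 96.
The 2 extra days are Thursday, Friday — none qualify.
Total: 96 + 0 = 96.

96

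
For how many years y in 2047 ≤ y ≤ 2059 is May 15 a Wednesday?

Day of week of May 15 in each year:
2047: Wed ✓, 2048: Fri, 2049: Sat, 2050: Sun, 2051: Mon, 2052: Wed ✓, 2053: Thu, 2054: Fri, 2055: Sat, 2056: Mon, 2057: Tue, 2058: Wed ✓, 2059: Thu
Wednesdays: 2047, 2052, 2058.

3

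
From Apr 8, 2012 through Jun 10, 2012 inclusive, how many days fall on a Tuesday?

Apr 8, 2012 is a Sunday.
The range spans 64 days (inclusive of both endpoints).
64 = 7 × 9 + 1, so there are 9 full weeks plus 1 extra day.
Each full week contributes one Tuesday: 9 so far.
The 1 extra day is Sun — none qualify.
Total: 9 + 0 = 9.

9 Tuesdays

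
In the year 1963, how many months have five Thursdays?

A month has five Thursdays exactly when Thursday falls within its first (length − 28) days.
Jan: 31 days, starts Tue → 5 of Tue, Wed, Thu ✓
Feb: 28 days, starts Fri → 5 of (none)
Mar: 31 days, starts Fri → 5 of Fri, Sat, Sun
Apr: 30 days, starts Mon → 5 of Mon, Tue
May: 31 days, starts Wed → 5 of Wed, Thu, Fri ✓
Jun: 30 days, starts Sat → 5 of Sat, Sun
Jul: 31 days, starts Mon → 5 of Mon, Tue, Wed
Aug: 31 days, starts Thu → 5 of Thu, Fri, Sat ✓
Sep: 30 days, starts Sun → 5 of Sun, Mon
Oct: 31 days, starts Tue → 5 of Tue, Wed, Thu ✓
Nov: 30 days, starts Fri → 5 of Fri, Sat
Dec: 31 days, starts Sun → 5 of Sun, Mon, Tue
Months with five Thursdays: Jan, May, Aug, Oct.

4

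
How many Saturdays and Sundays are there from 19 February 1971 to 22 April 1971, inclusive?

18

19 February 1971 is a Friday.
From 19 February 1971 to 22 April 1971 is 63 days inclusive.
63 = 7 × 9, so the span is exactly 9 full weeks.
Each full week contributes 2 weekend days (Sat, Sun): 9 × 2 = 18.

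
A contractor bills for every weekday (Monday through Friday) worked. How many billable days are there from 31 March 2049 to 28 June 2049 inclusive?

64 weekdays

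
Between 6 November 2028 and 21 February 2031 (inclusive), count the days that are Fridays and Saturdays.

239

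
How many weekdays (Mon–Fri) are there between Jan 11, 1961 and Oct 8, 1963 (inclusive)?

715 weekdays

Jan 11, 1961 is a Wednesday.
From Jan 11, 1961 to Oct 8, 1963 is 1001 days inclusive.
1001 = 7 × 143, so the span is exactly 143 full weeks.
Each full week contributes 5 weekdays (Mon–Fri): 143 × 5 = 715.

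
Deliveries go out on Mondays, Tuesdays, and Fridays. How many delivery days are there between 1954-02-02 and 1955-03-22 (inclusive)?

1954-02-02 is a Tuesday.
That's 414 days from start to end, counting both.
414 = 7 × 59 + 1, so there are 59 full weeks plus 1 extra day.
Each full week contributes 3 days from the set (Mon, Tue, Fri): 59 × 3 = 177.
The 1 extra day is Tue — 1 of them qualifies.
Total: 177 + 1 = 178.

178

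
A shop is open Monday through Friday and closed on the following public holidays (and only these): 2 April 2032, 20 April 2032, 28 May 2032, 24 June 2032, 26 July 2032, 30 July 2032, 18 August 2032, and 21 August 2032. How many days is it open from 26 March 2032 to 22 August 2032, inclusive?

99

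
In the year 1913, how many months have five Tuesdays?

A month has five Tuesdays exactly when Tuesday falls within its first (length − 28) days.
Jan: 31 days, starts Wed → 5 of Wed, Thu, Fri
Feb: 28 days, starts Sat → 5 of (none)
Mar: 31 days, starts Sat → 5 of Sat, Sun, Mon
Apr: 30 days, starts Tue → 5 of Tue, Wed ✓
May: 31 days, starts Thu → 5 of Thu, Fri, Sat
Jun: 30 days, starts Sun → 5 of Sun, Mon
Jul: 31 days, starts Tue → 5 of Tue, Wed, Thu ✓
Aug: 31 days, starts Fri → 5 of Fri, Sat, Sun
Sep: 30 days, starts Mon → 5 of Mon, Tue ✓
Oct: 31 days, starts Wed → 5 of Wed, Thu, Fri
Nov: 30 days, starts Sat → 5 of Sat, Sun
Dec: 31 days, starts Mon → 5 of Mon, Tue, Wed ✓
Months with five Tuesdays: Apr, Jul, Sep, Dec.

4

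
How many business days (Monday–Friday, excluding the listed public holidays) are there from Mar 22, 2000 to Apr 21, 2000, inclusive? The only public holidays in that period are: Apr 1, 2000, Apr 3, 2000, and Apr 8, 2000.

22 business days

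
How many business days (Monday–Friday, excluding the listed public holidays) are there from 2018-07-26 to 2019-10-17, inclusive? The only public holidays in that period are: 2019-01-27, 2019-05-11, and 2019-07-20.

321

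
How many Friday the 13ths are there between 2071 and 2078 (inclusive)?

14

Friday-the-13ths by year:
2071: Feb, Mar, Nov
2072: May
2073: Jan, Oct
2074: Apr, Jul
2075: Sep, Dec
2076: Mar, Nov
2077: Aug
2078: May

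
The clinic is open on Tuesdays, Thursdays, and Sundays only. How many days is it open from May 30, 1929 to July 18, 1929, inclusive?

May 30, 1929 is a Thursday.
That's 50 days from start to end, counting both.
50 = 7 × 7 + 1, so there are 7 full weeks plus 1 extra day.
Each full week contributes 3 days from the set (Tue, Thu, Sun): 7 × 3 = 21.
The 1 extra day is Thursday — 1 of them qualifies.
Total: 21 + 1 = 22.

22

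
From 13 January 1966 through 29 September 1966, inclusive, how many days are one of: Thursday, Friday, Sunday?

13 January 1966 is a Thursday.
The range spans 260 days (inclusive of both endpoints).
260 = 7 × 37 + 1, so there are 37 full weeks plus 1 extra day.
Each full week contributes 3 days from the set (Thu, Fri, Sun): 37 × 3 = 111.
The 1 extra day is Thursday — 1 of them qualifies.
Total: 111 + 1 = 112.

112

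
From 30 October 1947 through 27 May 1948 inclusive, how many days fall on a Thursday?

31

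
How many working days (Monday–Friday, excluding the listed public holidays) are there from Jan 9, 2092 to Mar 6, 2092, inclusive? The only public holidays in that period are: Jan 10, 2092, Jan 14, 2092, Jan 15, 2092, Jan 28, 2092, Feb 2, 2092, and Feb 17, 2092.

Jan 9, 2092 is a Wednesday.
From Jan 9, 2092 to Mar 6, 2092 is 58 days inclusive.
58 = 7 × 8 + 2, so there are 8 full weeks plus 2 extra days.
Each full week contributes 5 weekdays (Mon–Fri): 8 × 5 = 40.
The 2 extra days are Wednesday, Thursday — 2 of them qualify.
Total: 40 + 2 = 42.
Holidays: Jan 10, 2092 (Thu); Jan 14, 2092 (Mon); Jan 15, 2092 (Tue); Jan 28, 2092 (Mon); Feb 2, 2092 (Sat); Feb 17, 2092 (Sun).
4 of the 6 holidays fall on weekdays; the rest are weekends and were already excluded.
Business days: 42 − 4 = 38.

38 working days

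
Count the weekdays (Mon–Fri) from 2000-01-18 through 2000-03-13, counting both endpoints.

40

2000-01-18 is a Tuesday.
That's 56 days from start to end, counting both.
56 = 7 × 8, so the span is exactly 8 full weeks.
Each full week contributes 5 weekdays (Mon–Fri): 8 × 5 = 40.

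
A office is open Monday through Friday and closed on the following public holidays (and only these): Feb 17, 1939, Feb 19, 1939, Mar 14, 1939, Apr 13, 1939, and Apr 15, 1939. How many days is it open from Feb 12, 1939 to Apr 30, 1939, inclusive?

52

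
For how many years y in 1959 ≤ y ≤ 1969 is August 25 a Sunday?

2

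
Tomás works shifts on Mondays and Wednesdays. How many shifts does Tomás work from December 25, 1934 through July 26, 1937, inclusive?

December 25, 1934 is a Tuesday.
The range spans 945 days (inclusive of both endpoints).
945 = 7 × 135, so the span is exactly 135 full weeks.
Each full week contributes 2 days from the set (Mon, Wed): 135 × 2 = 270.

270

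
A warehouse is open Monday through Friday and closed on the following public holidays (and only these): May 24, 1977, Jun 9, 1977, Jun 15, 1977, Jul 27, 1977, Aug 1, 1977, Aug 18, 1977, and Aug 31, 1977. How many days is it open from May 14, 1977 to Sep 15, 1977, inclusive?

May 14, 1977 is a Saturday.
That's 125 days from start to end, counting both.
125 = 7 × 17 + 6, so there are 17 full weeks plus 6 extra days.
Each full week contributes 5 weekdays (Mon–Fri): 17 × 5 = 85.
The 6 extra days are Sat, Sun, Mon, Tue, Wed, Thu — 4 of them qualify.
Total: 85 + 4 = 89.
Holidays: May 24, 1977 (Tue); Jun 9, 1977 (Thu); Jun 15, 1977 (Wed); Jul 27, 1977 (Wed); Aug 1, 1977 (Mon); Aug 18, 1977 (Thu); Aug 31, 1977 (Wed).
All 7 holidays fall on weekdays, so subtract 7.
Business days: 89 − 7 = 82.

82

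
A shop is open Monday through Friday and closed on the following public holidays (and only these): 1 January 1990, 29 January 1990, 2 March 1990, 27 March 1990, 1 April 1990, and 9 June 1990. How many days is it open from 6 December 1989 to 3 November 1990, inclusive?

6 December 1989 is a Wednesday.
The range spans 333 days (inclusive of both endpoints).
333 = 7 × 47 + 4, so there are 47 full weeks plus 4 extra days.
Each full week contributes 5 weekdays (Mon–Fri): 47 × 5 = 235.
The 4 extra days are Wed, Thu, Fri, Sat — 3 of them qualify.
Total: 235 + 3 = 238.
Holidays: 1 January 1990 (Mon); 29 January 1990 (Mon); 2 March 1990 (Fri); 27 March 1990 (Tue); 1 April 1990 (Sun); 9 June 1990 (Sat).
4 of the 6 holidays fall on weekdays; the rest are weekends and were already excluded.
Business days: 238 − 4 = 234.

234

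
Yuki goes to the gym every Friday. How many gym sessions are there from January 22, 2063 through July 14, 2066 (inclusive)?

181

January 22, 2063 is a Monday.
From January 22, 2063 to July 14, 2066 is 1270 days inclusive.
1270 = 7 × 181 + 3, so there are 181 full weeks plus 3 extra days.
Each full week contributes one Friday: 181 so far.
The 3 extra days are Mon, Tue, Wed — none qualify.
Total: 181 + 0 = 181.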